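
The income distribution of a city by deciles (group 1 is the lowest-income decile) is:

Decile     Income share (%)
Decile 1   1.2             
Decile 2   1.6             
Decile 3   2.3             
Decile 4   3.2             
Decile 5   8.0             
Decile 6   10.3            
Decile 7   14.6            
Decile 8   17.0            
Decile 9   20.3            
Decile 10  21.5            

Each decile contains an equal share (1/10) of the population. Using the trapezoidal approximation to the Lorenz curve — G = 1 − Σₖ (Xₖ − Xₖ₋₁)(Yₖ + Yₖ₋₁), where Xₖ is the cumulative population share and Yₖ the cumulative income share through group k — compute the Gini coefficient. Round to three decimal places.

Cumulative income shares Yₖ: 0.0120, 0.0280, 0.0510, 0.0830, 0.1630, 0.2660, 0.4120, 0.5820, 0.7850, 1.0000
Σ (Xₖ−Xₖ₋₁)(Yₖ+Yₖ₋₁) = (1/10)(0.0120+0.0000) + (1/10)(0.0280+0.0120) + (1/10)(0.0510+0.0280) + (1/10)(0.0830+0.0510) + (1/10)(0.1630+0.0830) + (1/10)(0.2660+0.1630) + (1/10)(0.4120+0.2660) + (1/10)(0.5820+0.4120) + (1/10)(0.7850+0.5820) + (1/10)(1.0000+0.7850)
  = 0.0012 + 0.0040 + 0.0079 + 0.0134 + 0.0246 + 0.0429 + 0.0678 + 0.0994 + 0.1367 + 0.1785 = 0.5764
G = 1 − 0.5764 = 0.4236

0.424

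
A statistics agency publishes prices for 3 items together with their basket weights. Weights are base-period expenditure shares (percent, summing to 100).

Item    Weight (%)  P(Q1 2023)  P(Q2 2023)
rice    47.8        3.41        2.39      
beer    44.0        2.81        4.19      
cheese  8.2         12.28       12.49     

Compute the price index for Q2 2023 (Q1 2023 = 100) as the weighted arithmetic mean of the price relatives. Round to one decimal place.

107.5

rice: 47.8 × (2.39/3.41) = 47.8 × 0.700880 = 33.5021
beer: 44.0 × (4.19/2.81) = 44.0 × 1.491103 = 65.6085
cheese: 8.2 × (12.49/12.28) = 8.2 × 1.017101 = 8.3402
Index = Σ wᵢ·(p₁ᵢ/p₀ᵢ) = 33.5021 + 65.6085 + 8.3402 = 107.4508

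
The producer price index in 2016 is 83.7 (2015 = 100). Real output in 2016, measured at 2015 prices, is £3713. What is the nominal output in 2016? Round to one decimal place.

3107.8

Nominal = Real × (Index/100) = 3713 × (83.7/100)
        = 3713 × 0.837 = 3107.7810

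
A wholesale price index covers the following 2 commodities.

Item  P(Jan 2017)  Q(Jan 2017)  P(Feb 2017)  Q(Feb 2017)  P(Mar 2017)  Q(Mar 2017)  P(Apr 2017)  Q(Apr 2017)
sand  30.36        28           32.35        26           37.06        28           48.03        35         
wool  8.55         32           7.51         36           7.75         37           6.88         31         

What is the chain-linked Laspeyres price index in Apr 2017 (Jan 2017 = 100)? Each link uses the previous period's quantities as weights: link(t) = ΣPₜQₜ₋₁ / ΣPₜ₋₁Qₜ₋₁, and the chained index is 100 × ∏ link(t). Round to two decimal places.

Link Jan 2017→Feb 2017:
ΣP(Feb 2017)Q(Jan 2017) = 32.35×28 + 7.51×32 = 905.8 + 240.32 = 1146.12
ΣP(Jan 2017)Q(Jan 2017) = 30.36×28 + 8.55×32 = 850.08 + 273.6 = 1123.68
link = 1146.12/1123.68 = 1.019970
Link Feb 2017→Mar 2017:
ΣP(Mar 2017)Q(Feb 2017) = 37.06×26 + 7.75×36 = 963.56 + 279 = 1242.56
ΣP(Feb 2017)Q(Feb 2017) = 32.35×26 + 7.51×36 = 841.1 + 270.36 = 1111.46
link = 1242.56/1111.46 = 1.117953
Link Mar 2017→Apr 2017:
ΣP(Apr 2017)Q(Mar 2017) = 48.03×28 + 6.88×37 = 1344.84 + 254.56 = 1599.4
ΣP(Mar 2017)Q(Mar 2017) = 37.06×28 + 7.75×37 = 1037.68 + 286.75 = 1324.43
link = 1599.4/1324.43 = 1.207614
Chained index = 100 × 1.019970 × 1.117953 × 1.207614 = 137.7016

137.70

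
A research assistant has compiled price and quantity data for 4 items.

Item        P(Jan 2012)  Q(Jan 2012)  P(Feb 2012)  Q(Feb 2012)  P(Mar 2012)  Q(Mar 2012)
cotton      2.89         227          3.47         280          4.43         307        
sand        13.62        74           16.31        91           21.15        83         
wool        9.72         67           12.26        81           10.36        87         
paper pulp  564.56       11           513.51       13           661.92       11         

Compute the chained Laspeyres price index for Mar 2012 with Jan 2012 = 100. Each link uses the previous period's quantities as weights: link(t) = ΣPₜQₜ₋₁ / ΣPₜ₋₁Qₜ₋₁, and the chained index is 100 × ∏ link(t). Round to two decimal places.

Link Jan 2012→Feb 2012:
ΣP(Feb 2012)Q(Jan 2012) = 3.47×227 + 16.31×74 + 12.26×67 + 513.51×11 = 787.69 + 1206.94 + 821.42 + 5648.61 = 8464.66
ΣP(Jan 2012)Q(Jan 2012) = 2.89×227 + 13.62×74 + 9.72×67 + 564.56×11 = 656.03 + 1007.88 + 651.24 + 6210.16 = 8525.31
link = 8464.66/8525.31 = 0.992886
Link Feb 2012→Mar 2012:
ΣP(Mar 2012)Q(Feb 2012) = 4.43×280 + 21.15×91 + 10.36×81 + 661.92×13 = 1240.4 + 1924.65 + 839.16 + 8604.96 = 12609.17
ΣP(Feb 2012)Q(Feb 2012) = 3.47×280 + 16.31×91 + 12.26×81 + 513.51×13 = 971.6 + 1484.21 + 993.06 + 6675.63 = 10124.5
link = 12609.17/10124.5 = 1.245412
Chained index = 100 × 0.992886 × 1.245412 = 123.6552

123.66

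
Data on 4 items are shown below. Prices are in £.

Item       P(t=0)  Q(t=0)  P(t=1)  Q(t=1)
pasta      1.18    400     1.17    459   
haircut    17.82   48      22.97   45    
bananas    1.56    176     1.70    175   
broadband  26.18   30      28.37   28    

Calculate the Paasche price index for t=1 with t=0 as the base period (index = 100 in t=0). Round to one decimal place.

Paasche price index uses current-period quantities as weights.
ΣP(t=1)·Q(t=1) = 1.17×459 + 22.97×45 + 1.70×175 + 28.37×28 = 537.03 + 1033.65 + 297.5 + 794.36 = 2662.54
ΣP(t=0)·Q(t=1) = 1.18×459 + 17.82×45 + 1.56×175 + 26.18×28 = 541.62 + 801.9 + 273 + 733.04 = 2349.56
Index = 2662.54 / 2349.56 × 100 = 113.3208

113.3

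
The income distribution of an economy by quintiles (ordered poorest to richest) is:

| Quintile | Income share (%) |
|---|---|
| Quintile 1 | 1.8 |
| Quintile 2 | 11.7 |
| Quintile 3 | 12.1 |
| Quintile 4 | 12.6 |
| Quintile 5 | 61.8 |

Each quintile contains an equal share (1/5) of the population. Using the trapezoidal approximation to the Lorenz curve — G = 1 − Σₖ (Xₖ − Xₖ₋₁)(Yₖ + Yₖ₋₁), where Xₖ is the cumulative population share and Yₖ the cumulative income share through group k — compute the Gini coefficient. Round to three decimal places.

Cumulative income shares Yₖ: 0.0180, 0.1350, 0.2560, 0.3820, 1.0000
Σ (Xₖ−Xₖ₋₁)(Yₖ+Yₖ₋₁) = (1/5)(0.0180+0.0000) + (1/5)(0.1350+0.0180) + (1/5)(0.2560+0.1350) + (1/5)(0.3820+0.2560) + (1/5)(1.0000+0.3820)
  = 0.0036 + 0.0306 + 0.0782 + 0.1276 + 0.2764 = 0.5164
G = 1 − 0.5164 = 0.4836

0.484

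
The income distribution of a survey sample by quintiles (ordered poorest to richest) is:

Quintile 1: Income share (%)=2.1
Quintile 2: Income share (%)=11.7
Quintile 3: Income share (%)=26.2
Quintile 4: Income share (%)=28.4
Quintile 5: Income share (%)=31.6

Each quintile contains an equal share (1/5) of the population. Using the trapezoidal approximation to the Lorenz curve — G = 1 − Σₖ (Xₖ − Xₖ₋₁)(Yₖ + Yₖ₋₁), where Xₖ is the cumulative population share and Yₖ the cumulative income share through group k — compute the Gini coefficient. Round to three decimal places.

Cumulative income shares Yₖ: 0.0210, 0.1380, 0.4000, 0.6840, 1.0000
Σ (Xₖ−Xₖ₋₁)(Yₖ+Yₖ₋₁) = (1/5)(0.0210+0.0000) + (1/5)(0.1380+0.0210) + (1/5)(0.4000+0.1380) + (1/5)(0.6840+0.4000) + (1/5)(1.0000+0.6840)
  = 0.0042 + 0.0318 + 0.1076 + 0.2168 + 0.3368 = 0.6972
G = 1 − 0.6972 = 0.3028

0.303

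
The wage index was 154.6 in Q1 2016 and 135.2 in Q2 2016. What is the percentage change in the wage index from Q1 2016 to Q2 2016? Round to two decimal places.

Change = (135.2 − 154.6) / 154.6 × 100
       = -19.4 / 154.6 × 100 = -12.5485%

-12.55%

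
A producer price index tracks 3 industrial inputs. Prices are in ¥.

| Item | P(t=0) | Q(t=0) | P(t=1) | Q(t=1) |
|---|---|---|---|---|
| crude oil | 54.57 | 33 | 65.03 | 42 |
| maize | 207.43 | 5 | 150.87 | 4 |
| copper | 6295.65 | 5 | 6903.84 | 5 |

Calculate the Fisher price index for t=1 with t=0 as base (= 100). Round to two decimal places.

Laspeyres component (base-period weights):
ΣP(t=1)Q(t=0) = 65.03×33 + 150.87×5 + 6903.84×5 = 2145.99 + 754.35 + 34519.2 = 37419.54
ΣP(t=0)Q(t=0) = 54.57×33 + 207.43×5 + 6295.65×5 = 1800.81 + 1037.15 + 31478.25 = 34316.21
L = 37419.54 / 34316.21 × 100 = 109.0433
Paasche component (current-period weights):
ΣP(t=1)Q(t=1) = 65.03×42 + 150.87×4 + 6903.84×5 = 2731.26 + 603.48 + 34519.2 = 37853.94
ΣP(t=0)Q(t=1) = 54.57×42 + 207.43×4 + 6295.65×5 = 2291.94 + 829.72 + 31478.25 = 34599.91
P = 37853.94 / 34599.91 × 100 = 109.4047
Fisher = √(L × P) = √(109.0433 × 109.4047) = 109.2239

109.22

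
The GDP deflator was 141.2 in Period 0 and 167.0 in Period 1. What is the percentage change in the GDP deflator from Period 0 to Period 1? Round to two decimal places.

18.27%

Change = (167.0 − 141.2) / 141.2 × 100
       = 25.8 / 141.2 × 100 = 18.2720%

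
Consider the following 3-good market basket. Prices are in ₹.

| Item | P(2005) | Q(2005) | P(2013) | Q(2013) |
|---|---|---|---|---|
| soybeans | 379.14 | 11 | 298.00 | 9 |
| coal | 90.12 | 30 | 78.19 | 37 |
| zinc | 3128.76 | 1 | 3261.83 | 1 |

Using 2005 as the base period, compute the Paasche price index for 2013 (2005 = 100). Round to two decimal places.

Paasche price index uses current-period quantities as weights.
ΣP(2013)·Q(2013) = 298.00×9 + 78.19×37 + 3261.83×1 = 2682 + 2893.03 + 3261.83 = 8836.86
ΣP(2005)·Q(2013) = 379.14×9 + 90.12×37 + 3128.76×1 = 3412.26 + 3334.44 + 3128.76 = 9875.46
Index = 8836.86 / 9875.46 × 100 = 89.4830

89.48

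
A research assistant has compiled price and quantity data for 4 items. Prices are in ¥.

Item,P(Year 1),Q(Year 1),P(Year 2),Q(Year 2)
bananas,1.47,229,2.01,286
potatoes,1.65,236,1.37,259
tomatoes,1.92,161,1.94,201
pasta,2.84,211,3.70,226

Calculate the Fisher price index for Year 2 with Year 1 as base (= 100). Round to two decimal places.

114.88

Laspeyres component (base-period weights):
ΣP(Year 2)Q(Year 1) = 2.01×229 + 1.37×236 + 1.94×161 + 3.70×211 = 460.29 + 323.32 + 312.34 + 780.7 = 1876.65
ΣP(Year 1)Q(Year 1) = 1.47×229 + 1.65×236 + 1.92×161 + 2.84×211 = 336.63 + 389.4 + 309.12 + 599.24 = 1634.39
L = 1876.65 / 1634.39 × 100 = 114.8227
Paasche component (current-period weights):
ΣP(Year 2)Q(Year 2) = 2.01×286 + 1.37×259 + 1.94×201 + 3.70×226 = 574.86 + 354.83 + 389.94 + 836.2 = 2155.83
ΣP(Year 1)Q(Year 2) = 1.47×286 + 1.65×259 + 1.92×201 + 2.84×226 = 420.42 + 427.35 + 385.92 + 641.84 = 1875.53
P = 2155.83 / 1875.53 × 100 = 114.9451
Fisher = √(L × P) = √(114.8227 × 114.9451) = 114.8839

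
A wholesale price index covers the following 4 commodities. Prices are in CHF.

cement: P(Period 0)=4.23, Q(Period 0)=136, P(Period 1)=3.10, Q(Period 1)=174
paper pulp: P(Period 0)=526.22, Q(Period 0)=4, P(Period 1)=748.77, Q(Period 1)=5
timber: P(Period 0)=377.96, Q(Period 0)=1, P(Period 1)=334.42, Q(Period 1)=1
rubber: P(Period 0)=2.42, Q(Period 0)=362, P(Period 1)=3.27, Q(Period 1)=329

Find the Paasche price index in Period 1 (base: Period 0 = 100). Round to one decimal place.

125.4

Paasche price index uses current-period quantities as weights.
ΣP(Period 1)·Q(Period 1) = 3.10×174 + 748.77×5 + 334.42×1 + 3.27×329 = 539.4 + 3743.85 + 334.42 + 1075.83 = 5693.5
ΣP(Period 0)·Q(Period 1) = 4.23×174 + 526.22×5 + 377.96×1 + 2.42×329 = 736.02 + 2631.1 + 377.96 + 796.18 = 4541.26
Index = 5693.5 / 4541.26 × 100 = 125.3727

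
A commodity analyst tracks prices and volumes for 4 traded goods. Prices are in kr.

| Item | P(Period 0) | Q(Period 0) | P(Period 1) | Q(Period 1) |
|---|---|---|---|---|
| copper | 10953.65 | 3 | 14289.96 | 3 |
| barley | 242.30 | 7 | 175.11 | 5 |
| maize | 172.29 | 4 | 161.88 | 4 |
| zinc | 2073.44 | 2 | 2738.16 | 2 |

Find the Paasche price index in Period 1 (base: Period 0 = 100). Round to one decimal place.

128.2

Paasche price index uses current-period quantities as weights.
ΣP(Period 1)·Q(Period 1) = 14289.96×3 + 175.11×5 + 161.88×4 + 2738.16×2 = 42869.88 + 875.55 + 647.52 + 5476.32 = 49869.27
ΣP(Period 0)·Q(Period 1) = 10953.65×3 + 242.30×5 + 172.29×4 + 2073.44×2 = 32860.95 + 1211.5 + 689.16 + 4146.88 = 38908.49
Index = 49869.27 / 38908.49 × 100 = 128.1707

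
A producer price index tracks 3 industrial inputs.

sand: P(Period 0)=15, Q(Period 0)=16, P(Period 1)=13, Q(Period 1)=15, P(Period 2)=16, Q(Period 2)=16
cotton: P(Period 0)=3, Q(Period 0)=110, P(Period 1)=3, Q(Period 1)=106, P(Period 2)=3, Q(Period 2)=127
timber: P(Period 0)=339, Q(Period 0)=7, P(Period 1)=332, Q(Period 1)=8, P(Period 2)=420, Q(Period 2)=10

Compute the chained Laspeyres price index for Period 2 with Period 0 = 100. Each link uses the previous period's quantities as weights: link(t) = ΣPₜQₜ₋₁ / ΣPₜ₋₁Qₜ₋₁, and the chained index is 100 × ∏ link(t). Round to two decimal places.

120.23

Link Period 0→Period 1:
ΣP(Period 1)Q(Period 0) = 13×16 + 3×110 + 332×7 = 208 + 330 + 2324 = 2862
ΣP(Period 0)Q(Period 0) = 15×16 + 3×110 + 339×7 = 240 + 330 + 2373 = 2943
link = 2862/2943 = 0.972477
Link Period 1→Period 2:
ΣP(Period 2)Q(Period 1) = 16×15 + 3×106 + 420×8 = 240 + 318 + 3360 = 3918
ΣP(Period 1)Q(Period 1) = 13×15 + 3×106 + 332×8 = 195 + 318 + 2656 = 3169
link = 3918/3169 = 1.236352
Chained index = 100 × 0.972477 × 1.236352 = 120.2324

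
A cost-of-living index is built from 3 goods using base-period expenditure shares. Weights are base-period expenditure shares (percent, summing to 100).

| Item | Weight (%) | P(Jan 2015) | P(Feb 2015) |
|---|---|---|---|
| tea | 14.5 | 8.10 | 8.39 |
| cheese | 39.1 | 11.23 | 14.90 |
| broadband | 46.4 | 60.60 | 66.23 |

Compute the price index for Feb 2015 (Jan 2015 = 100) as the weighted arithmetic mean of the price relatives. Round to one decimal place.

tea: 14.5 × (8.39/8.10) = 14.5 × 1.035802 = 15.0191
cheese: 39.1 × (14.90/11.23) = 39.1 × 1.326803 = 51.8780
broadband: 46.4 × (66.23/60.60) = 46.4 × 1.092904 = 50.7108
Index = Σ wᵢ·(p₁ᵢ/p₀ᵢ) = 15.0191 + 51.8780 + 50.7108 = 117.6079

117.6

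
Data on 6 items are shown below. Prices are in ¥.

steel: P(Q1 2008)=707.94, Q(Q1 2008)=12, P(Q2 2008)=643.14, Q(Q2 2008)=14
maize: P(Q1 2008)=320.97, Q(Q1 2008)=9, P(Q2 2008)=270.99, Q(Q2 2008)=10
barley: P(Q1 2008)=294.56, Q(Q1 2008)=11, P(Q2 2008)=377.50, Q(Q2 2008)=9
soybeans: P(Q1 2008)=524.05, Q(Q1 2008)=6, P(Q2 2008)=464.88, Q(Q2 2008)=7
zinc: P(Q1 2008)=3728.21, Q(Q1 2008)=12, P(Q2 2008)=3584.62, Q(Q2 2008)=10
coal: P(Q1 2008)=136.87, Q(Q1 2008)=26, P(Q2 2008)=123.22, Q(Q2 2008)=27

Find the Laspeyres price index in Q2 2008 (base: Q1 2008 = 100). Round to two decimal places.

95.84

Laspeyres price index uses base-period quantities as weights.
ΣP(Q2 2008)·Q(Q1 2008) = 643.14×12 + 270.99×9 + 377.50×11 + 464.88×6 + 3584.62×12 + 123.22×26 = 7717.68 + 2438.91 + 4152.5 + 2789.28 + 43015.44 + 3203.72 = 63317.53
ΣP(Q1 2008)·Q(Q1 2008) = 707.94×12 + 320.97×9 + 294.56×11 + 524.05×6 + 3728.21×12 + 136.87×26 = 8495.28 + 2888.73 + 3240.16 + 3144.3 + 44738.52 + 3558.62 = 66065.61
Index = 63317.53 / 66065.61 × 100 = 95.8404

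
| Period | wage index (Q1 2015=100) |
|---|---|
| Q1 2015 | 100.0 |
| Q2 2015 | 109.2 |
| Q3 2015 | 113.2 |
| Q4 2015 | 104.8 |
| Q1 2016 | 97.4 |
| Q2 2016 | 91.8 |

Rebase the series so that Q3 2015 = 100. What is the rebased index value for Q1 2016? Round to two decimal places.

Rebased(Q1 2016) = 97.4 / 113.2 × 100 = 86.0424

86.04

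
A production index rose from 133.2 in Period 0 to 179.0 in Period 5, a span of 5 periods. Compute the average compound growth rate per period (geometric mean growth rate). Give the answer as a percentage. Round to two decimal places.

6.09%

Growth factor = (179.0/133.2)^(1/5) = (1.343844)^(1/5) = 1.060889
Growth rate = 1.060889 − 1 = 0.060889 = 6.0889%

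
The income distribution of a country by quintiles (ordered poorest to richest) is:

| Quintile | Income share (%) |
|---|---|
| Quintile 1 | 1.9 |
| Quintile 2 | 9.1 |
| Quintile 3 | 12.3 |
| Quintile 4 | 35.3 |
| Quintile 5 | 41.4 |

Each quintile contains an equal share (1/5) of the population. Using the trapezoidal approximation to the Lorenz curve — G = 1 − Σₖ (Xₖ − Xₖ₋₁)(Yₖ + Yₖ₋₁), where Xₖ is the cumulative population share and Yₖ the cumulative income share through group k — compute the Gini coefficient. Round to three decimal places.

0.421

Cumulative income shares Yₖ: 0.0190, 0.1100, 0.2330, 0.5860, 1.0000
Σ (Xₖ−Xₖ₋₁)(Yₖ+Yₖ₋₁) = (1/5)(0.0190+0.0000) + (1/5)(0.1100+0.0190) + (1/5)(0.2330+0.1100) + (1/5)(0.5860+0.2330) + (1/5)(1.0000+0.5860)
  = 0.0038 + 0.0258 + 0.0686 + 0.1638 + 0.3172 = 0.5792
G = 1 − 0.5792 = 0.4208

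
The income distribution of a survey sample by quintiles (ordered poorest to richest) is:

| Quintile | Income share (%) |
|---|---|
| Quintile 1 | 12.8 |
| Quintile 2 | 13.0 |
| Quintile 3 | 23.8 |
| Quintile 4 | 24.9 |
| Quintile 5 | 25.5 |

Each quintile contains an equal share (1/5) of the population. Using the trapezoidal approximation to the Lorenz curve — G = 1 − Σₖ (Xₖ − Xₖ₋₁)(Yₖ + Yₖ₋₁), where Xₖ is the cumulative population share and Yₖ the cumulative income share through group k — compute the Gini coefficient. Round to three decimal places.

0.149

Cumulative income shares Yₖ: 0.1280, 0.2580, 0.4960, 0.7450, 1.0000
Σ (Xₖ−Xₖ₋₁)(Yₖ+Yₖ₋₁) = (1/5)(0.1280+0.0000) + (1/5)(0.2580+0.1280) + (1/5)(0.4960+0.2580) + (1/5)(0.7450+0.4960) + (1/5)(1.0000+0.7450)
  = 0.0256 + 0.0772 + 0.1508 + 0.2482 + 0.3490 = 0.8508
G = 1 − 0.8508 = 0.1492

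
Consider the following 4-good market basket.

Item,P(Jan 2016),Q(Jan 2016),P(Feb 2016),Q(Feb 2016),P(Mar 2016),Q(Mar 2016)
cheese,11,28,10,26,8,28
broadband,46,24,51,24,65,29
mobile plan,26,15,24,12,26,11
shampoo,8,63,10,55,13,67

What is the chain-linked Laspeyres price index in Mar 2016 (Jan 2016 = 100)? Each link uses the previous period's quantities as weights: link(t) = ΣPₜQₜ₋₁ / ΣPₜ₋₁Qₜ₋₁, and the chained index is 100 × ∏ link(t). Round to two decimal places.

130.18

Link Jan 2016→Feb 2016:
ΣP(Feb 2016)Q(Jan 2016) = 10×28 + 51×24 + 24×15 + 10×63 = 280 + 1224 + 360 + 630 = 2494
ΣP(Jan 2016)Q(Jan 2016) = 11×28 + 46×24 + 26×15 + 8×63 = 308 + 1104 + 390 + 504 = 2306
link = 2494/2306 = 1.081526
Link Feb 2016→Mar 2016:
ΣP(Mar 2016)Q(Feb 2016) = 8×26 + 65×24 + 26×12 + 13×55 = 208 + 1560 + 312 + 715 = 2795
ΣP(Feb 2016)Q(Feb 2016) = 10×26 + 51×24 + 24×12 + 10×55 = 260 + 1224 + 288 + 550 = 2322
link = 2795/2322 = 1.203704
Chained index = 100 × 1.081526 × 1.203704 = 130.1837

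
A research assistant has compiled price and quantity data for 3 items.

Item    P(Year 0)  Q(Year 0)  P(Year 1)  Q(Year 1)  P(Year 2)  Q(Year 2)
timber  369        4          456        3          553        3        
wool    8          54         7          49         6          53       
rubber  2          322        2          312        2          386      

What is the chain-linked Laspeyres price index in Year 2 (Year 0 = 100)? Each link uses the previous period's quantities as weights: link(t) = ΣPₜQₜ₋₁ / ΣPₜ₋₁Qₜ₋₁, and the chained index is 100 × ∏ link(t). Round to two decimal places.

123.08

Link Year 0→Year 1:
ΣP(Year 1)Q(Year 0) = 456×4 + 7×54 + 2×322 = 1824 + 378 + 644 = 2846
ΣP(Year 0)Q(Year 0) = 369×4 + 8×54 + 2×322 = 1476 + 432 + 644 = 2552
link = 2846/2552 = 1.115204
Link Year 1→Year 2:
ΣP(Year 2)Q(Year 1) = 553×3 + 6×49 + 2×312 = 1659 + 294 + 624 = 2577
ΣP(Year 1)Q(Year 1) = 456×3 + 7×49 + 2×312 = 1368 + 343 + 624 = 2335
link = 2577/2335 = 1.103640
Chained index = 100 × 1.115204 × 1.103640 = 123.0784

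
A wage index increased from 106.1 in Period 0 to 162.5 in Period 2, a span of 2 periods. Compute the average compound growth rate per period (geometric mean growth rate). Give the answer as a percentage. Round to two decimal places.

Growth factor = (162.5/106.1)^(1/2) = (1.531574)^(1/2) = 1.237568
Growth rate = 1.237568 − 1 = 0.237568 = 23.7568%

23.76%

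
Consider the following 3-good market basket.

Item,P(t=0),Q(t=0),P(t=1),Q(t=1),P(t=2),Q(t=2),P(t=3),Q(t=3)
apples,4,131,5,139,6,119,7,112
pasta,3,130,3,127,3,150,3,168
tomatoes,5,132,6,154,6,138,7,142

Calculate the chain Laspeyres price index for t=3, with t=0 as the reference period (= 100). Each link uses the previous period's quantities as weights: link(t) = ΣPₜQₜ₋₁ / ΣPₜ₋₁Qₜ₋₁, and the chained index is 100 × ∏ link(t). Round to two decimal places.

140.92

Link t=0→t=1:
ΣP(t=1)Q(t=0) = 5×131 + 3×130 + 6×132 = 655 + 390 + 792 = 1837
ΣP(t=0)Q(t=0) = 4×131 + 3×130 + 5×132 = 524 + 390 + 660 = 1574
link = 1837/1574 = 1.167090
Link t=1→t=2:
ΣP(t=2)Q(t=1) = 6×139 + 3×127 + 6×154 = 834 + 381 + 924 = 2139
ΣP(t=1)Q(t=1) = 5×139 + 3×127 + 6×154 = 695 + 381 + 924 = 2000
link = 2139/2000 = 1.069500
Link t=2→t=3:
ΣP(t=3)Q(t=2) = 7×119 + 3×150 + 7×138 = 833 + 450 + 966 = 2249
ΣP(t=2)Q(t=2) = 6×119 + 3×150 + 6×138 = 714 + 450 + 828 = 1992
link = 2249/1992 = 1.129016
Chained index = 100 × 1.167090 × 1.069500 × 1.129016 = 140.9241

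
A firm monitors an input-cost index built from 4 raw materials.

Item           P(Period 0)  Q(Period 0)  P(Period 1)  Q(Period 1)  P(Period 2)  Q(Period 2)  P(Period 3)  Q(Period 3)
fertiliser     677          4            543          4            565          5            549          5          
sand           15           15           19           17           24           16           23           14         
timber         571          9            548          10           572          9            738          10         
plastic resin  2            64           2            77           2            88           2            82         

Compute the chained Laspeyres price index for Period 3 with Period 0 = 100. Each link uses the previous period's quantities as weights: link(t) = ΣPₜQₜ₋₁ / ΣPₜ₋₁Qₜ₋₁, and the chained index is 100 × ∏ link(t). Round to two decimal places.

112.11

Link Period 0→Period 1:
ΣP(Period 1)Q(Period 0) = 543×4 + 19×15 + 548×9 + 2×64 = 2172 + 285 + 4932 + 128 = 7517
ΣP(Period 0)Q(Period 0) = 677×4 + 15×15 + 571×9 + 2×64 = 2708 + 225 + 5139 + 128 = 8200
link = 7517/8200 = 0.916707
Link Period 1→Period 2:
ΣP(Period 2)Q(Period 1) = 565×4 + 24×17 + 572×10 + 2×77 = 2260 + 408 + 5720 + 154 = 8542
ΣP(Period 1)Q(Period 1) = 543×4 + 19×17 + 548×10 + 2×77 = 2172 + 323 + 5480 + 154 = 8129
link = 8542/8129 = 1.050806
Link Period 2→Period 3:
ΣP(Period 3)Q(Period 2) = 549×5 + 23×16 + 738×9 + 2×88 = 2745 + 368 + 6642 + 176 = 9931
ΣP(Period 2)Q(Period 2) = 565×5 + 24×16 + 572×9 + 2×88 = 2825 + 384 + 5148 + 176 = 8533
link = 9931/8533 = 1.163835
Chained index = 100 × 0.916707 × 1.050806 × 1.163835 = 112.1100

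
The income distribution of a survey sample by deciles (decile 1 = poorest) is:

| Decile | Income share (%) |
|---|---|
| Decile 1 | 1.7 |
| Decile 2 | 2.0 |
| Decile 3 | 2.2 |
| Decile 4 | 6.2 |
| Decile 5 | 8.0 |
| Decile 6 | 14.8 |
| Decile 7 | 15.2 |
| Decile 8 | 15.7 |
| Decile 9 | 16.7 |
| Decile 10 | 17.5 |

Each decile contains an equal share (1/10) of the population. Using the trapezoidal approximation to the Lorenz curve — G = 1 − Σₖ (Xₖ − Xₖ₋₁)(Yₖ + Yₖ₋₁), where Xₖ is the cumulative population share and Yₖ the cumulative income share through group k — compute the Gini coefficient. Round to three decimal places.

Cumulative income shares Yₖ: 0.0170, 0.0370, 0.0590, 0.1210, 0.2010, 0.3490, 0.5010, 0.6580, 0.8250, 1.0000
Σ (Xₖ−Xₖ₋₁)(Yₖ+Yₖ₋₁) = (1/10)(0.0170+0.0000) + (1/10)(0.0370+0.0170) + (1/10)(0.0590+0.0370) + (1/10)(0.1210+0.0590) + (1/10)(0.2010+0.1210) + (1/10)(0.3490+0.2010) + (1/10)(0.5010+0.3490) + (1/10)(0.6580+0.5010) + (1/10)(0.8250+0.6580) + (1/10)(1.0000+0.8250)
  = 0.0017 + 0.0054 + 0.0096 + 0.0180 + 0.0322 + 0.0550 + 0.0850 + 0.1159 + 0.1483 + 0.1825 = 0.6536
G = 1 − 0.6536 = 0.3464

0.346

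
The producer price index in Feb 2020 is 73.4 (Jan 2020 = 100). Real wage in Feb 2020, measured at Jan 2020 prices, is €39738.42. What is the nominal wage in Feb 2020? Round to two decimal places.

Nominal = Real × (Index/100) = 39738.42 × (73.4/100)
        = 39738.42 × 0.734 = 29168.0003

29168.00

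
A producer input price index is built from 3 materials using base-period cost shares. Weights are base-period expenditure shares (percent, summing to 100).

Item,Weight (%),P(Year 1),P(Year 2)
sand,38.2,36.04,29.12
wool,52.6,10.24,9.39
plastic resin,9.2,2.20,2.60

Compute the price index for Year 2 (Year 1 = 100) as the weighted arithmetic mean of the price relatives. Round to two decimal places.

sand: 38.2 × (29.12/36.04) = 38.2 × 0.807991 = 30.8653
wool: 52.6 × (9.39/10.24) = 52.6 × 0.916992 = 48.2338
plastic resin: 9.2 × (2.60/2.20) = 9.2 × 1.181818 = 10.8727
Index = Σ wᵢ·(p₁ᵢ/p₀ᵢ) = 30.8653 + 48.2338 + 10.8727 = 89.9718

89.97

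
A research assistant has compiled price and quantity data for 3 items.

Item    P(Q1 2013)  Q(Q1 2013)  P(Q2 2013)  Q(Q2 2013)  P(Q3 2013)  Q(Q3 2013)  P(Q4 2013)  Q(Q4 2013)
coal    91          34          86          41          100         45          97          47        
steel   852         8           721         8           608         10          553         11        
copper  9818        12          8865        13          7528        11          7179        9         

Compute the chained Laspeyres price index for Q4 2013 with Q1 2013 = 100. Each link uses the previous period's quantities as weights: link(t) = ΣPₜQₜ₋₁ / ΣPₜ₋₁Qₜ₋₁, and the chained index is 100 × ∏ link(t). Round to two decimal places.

Link Q1 2013→Q2 2013:
ΣP(Q2 2013)Q(Q1 2013) = 86×34 + 721×8 + 8865×12 = 2924 + 5768 + 106380 = 115072
ΣP(Q1 2013)Q(Q1 2013) = 91×34 + 852×8 + 9818×12 = 3094 + 6816 + 117816 = 127726
link = 115072/127726 = 0.900929
Link Q2 2013→Q3 2013:
ΣP(Q3 2013)Q(Q2 2013) = 100×41 + 608×8 + 7528×13 = 4100 + 4864 + 97864 = 106828
ΣP(Q2 2013)Q(Q2 2013) = 86×41 + 721×8 + 8865×13 = 3526 + 5768 + 115245 = 124539
link = 106828/124539 = 0.857788
Link Q3 2013→Q4 2013:
ΣP(Q4 2013)Q(Q3 2013) = 97×45 + 553×10 + 7179×11 = 4365 + 5530 + 78969 = 88864
ΣP(Q3 2013)Q(Q3 2013) = 100×45 + 608×10 + 7528×11 = 4500 + 6080 + 82808 = 93388
link = 88864/93388 = 0.951557
Chained index = 100 × 0.900929 × 0.857788 × 0.951557 = 73.5368

73.54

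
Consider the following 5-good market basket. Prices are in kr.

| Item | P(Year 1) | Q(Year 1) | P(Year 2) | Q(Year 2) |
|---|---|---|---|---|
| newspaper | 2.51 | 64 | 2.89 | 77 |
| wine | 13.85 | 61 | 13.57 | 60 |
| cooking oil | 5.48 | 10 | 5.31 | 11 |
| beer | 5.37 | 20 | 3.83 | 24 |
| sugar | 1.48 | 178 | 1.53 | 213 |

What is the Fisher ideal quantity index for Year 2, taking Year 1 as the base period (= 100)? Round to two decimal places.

106.88

Laspeyres component (base-period weights):
ΣP(Year 1)Q(Year 2) = 2.51×77 + 13.85×60 + 5.48×11 + 5.37×24 + 1.48×213 = 193.27 + 831 + 60.28 + 128.88 + 315.24 = 1528.67
ΣP(Year 1)Q(Year 1) = 2.51×64 + 13.85×61 + 5.48×10 + 5.37×20 + 1.48×178 = 160.64 + 844.85 + 54.8 + 107.4 + 263.44 = 1431.13
L = 1528.67 / 1431.13 × 100 = 106.8156
Paasche component (current-period weights):
ΣP(Year 2)Q(Year 2) = 2.89×77 + 13.57×60 + 5.31×11 + 3.83×24 + 1.53×213 = 222.53 + 814.2 + 58.41 + 91.92 + 325.89 = 1512.95
ΣP(Year 2)Q(Year 1) = 2.89×64 + 13.57×61 + 5.31×10 + 3.83×20 + 1.53×178 = 184.96 + 827.77 + 53.1 + 76.6 + 272.34 = 1414.77
P = 1512.95 / 1414.77 × 100 = 106.9396
Fisher = √(L × P) = √(106.8156 × 106.9396) = 106.8776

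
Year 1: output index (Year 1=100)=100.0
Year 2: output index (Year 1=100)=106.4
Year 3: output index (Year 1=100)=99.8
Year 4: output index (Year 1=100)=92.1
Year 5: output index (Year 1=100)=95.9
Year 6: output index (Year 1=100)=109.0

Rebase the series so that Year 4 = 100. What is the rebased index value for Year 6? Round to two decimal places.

118.35

Rebased(Year 6) = 109.0 / 92.1 × 100 = 118.3496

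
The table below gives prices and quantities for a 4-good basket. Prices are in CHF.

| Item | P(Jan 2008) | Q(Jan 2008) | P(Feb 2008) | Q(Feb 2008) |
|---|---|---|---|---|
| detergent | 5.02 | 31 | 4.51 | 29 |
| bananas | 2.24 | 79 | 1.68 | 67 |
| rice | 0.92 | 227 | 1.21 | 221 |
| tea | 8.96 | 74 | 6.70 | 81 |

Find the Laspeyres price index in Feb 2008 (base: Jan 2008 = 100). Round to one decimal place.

Laspeyres price index uses base-period quantities as weights.
ΣP(Feb 2008)·Q(Jan 2008) = 4.51×31 + 1.68×79 + 1.21×227 + 6.70×74 = 139.81 + 132.72 + 274.67 + 495.8 = 1043
ΣP(Jan 2008)·Q(Jan 2008) = 5.02×31 + 2.24×79 + 0.92×227 + 8.96×74 = 155.62 + 176.96 + 208.84 + 663.04 = 1204.46
Index = 1043 / 1204.46 × 100 = 86.5948

86.6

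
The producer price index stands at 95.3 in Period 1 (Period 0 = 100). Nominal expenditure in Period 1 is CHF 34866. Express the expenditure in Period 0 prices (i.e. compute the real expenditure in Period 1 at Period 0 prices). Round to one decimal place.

36585.5

Real = Nominal ÷ (Index/100) = 34866 ÷ (95.3/100)
     = 34866 ÷ 0.953 = 36585.5194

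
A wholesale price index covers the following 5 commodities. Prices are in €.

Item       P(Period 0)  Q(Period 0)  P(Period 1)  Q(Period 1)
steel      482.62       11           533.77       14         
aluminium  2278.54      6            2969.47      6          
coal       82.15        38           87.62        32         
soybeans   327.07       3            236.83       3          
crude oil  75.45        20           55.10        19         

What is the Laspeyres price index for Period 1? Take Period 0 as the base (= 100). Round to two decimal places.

Laspeyres price index uses base-period quantities as weights.
ΣP(Period 1)·Q(Period 0) = 533.77×11 + 2969.47×6 + 87.62×38 + 236.83×3 + 55.10×20 = 5871.47 + 17816.82 + 3329.56 + 710.49 + 1102 = 28830.34
ΣP(Period 0)·Q(Period 0) = 482.62×11 + 2278.54×6 + 82.15×38 + 327.07×3 + 75.45×20 = 5308.82 + 13671.24 + 3121.7 + 981.21 + 1509 = 24591.97
Index = 28830.34 / 24591.97 × 100 = 117.2348

117.23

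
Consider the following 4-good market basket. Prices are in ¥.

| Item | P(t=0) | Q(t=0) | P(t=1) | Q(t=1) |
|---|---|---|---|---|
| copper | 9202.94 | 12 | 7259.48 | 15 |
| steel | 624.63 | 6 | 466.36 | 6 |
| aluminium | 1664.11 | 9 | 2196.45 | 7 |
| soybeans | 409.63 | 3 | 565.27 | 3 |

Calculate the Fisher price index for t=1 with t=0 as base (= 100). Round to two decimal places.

Laspeyres component (base-period weights):
ΣP(t=1)Q(t=0) = 7259.48×12 + 466.36×6 + 2196.45×9 + 565.27×3 = 87113.76 + 2798.16 + 19768.05 + 1695.81 = 111375.78
ΣP(t=0)Q(t=0) = 9202.94×12 + 624.63×6 + 1664.11×9 + 409.63×3 = 110435.28 + 3747.78 + 14976.99 + 1228.89 = 130388.94
L = 111375.78 / 130388.94 × 100 = 85.4181
Paasche component (current-period weights):
ΣP(t=1)Q(t=1) = 7259.48×15 + 466.36×6 + 2196.45×7 + 565.27×3 = 108892.2 + 2798.16 + 15375.15 + 1695.81 = 128761.32
ΣP(t=0)Q(t=1) = 9202.94×15 + 624.63×6 + 1664.11×7 + 409.63×3 = 138044.1 + 3747.78 + 11648.77 + 1228.89 = 154669.54
P = 128761.32 / 154669.54 × 100 = 83.2493
Fisher = √(L × P) = √(85.4181 × 83.2493) = 84.3267

84.33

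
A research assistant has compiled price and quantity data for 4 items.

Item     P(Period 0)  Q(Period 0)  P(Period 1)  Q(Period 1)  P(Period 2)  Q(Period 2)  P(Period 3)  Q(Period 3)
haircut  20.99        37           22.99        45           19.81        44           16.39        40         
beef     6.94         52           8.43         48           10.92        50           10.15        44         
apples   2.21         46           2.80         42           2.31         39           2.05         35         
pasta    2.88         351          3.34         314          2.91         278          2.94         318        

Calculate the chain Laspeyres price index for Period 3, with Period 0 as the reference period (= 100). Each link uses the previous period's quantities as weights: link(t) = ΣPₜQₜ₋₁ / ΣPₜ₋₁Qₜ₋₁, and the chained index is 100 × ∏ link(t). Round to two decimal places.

Link Period 0→Period 1:
ΣP(Period 1)Q(Period 0) = 22.99×37 + 8.43×52 + 2.80×46 + 3.34×351 = 850.63 + 438.36 + 128.8 + 1172.34 = 2590.13
ΣP(Period 0)Q(Period 0) = 20.99×37 + 6.94×52 + 2.21×46 + 2.88×351 = 776.63 + 360.88 + 101.66 + 1010.88 = 2250.05
link = 2590.13/2250.05 = 1.151143
Link Period 1→Period 2:
ΣP(Period 2)Q(Period 1) = 19.81×45 + 10.92×48 + 2.31×42 + 2.91×314 = 891.45 + 524.16 + 97.02 + 913.74 = 2426.37
ΣP(Period 1)Q(Period 1) = 22.99×45 + 8.43×48 + 2.80×42 + 3.34×314 = 1034.55 + 404.64 + 117.6 + 1048.76 = 2605.55
link = 2426.37/2605.55 = 0.931231
Link Period 2→Period 3:
ΣP(Period 3)Q(Period 2) = 16.39×44 + 10.15×50 + 2.05×39 + 2.94×278 = 721.16 + 507.5 + 79.95 + 817.32 = 2125.93
ΣP(Period 2)Q(Period 2) = 19.81×44 + 10.92×50 + 2.31×39 + 2.91×278 = 871.64 + 546 + 90.09 + 808.98 = 2316.71
link = 2125.93/2316.71 = 0.917650
Chained index = 100 × 1.151143 × 0.931231 × 0.917650 = 98.3704

98.37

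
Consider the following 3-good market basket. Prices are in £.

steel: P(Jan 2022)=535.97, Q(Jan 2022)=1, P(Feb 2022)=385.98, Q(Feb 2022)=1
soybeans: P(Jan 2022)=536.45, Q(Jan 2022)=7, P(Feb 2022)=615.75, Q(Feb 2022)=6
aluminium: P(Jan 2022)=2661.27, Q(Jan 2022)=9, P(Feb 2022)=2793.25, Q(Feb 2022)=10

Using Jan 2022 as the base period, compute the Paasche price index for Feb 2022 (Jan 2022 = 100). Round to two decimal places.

Paasche price index uses current-period quantities as weights.
ΣP(Feb 2022)·Q(Feb 2022) = 385.98×1 + 615.75×6 + 2793.25×10 = 385.98 + 3694.5 + 27932.5 = 32012.98
ΣP(Jan 2022)·Q(Feb 2022) = 535.97×1 + 536.45×6 + 2661.27×10 = 535.97 + 3218.7 + 26612.7 = 30367.37
Index = 32012.98 / 30367.37 × 100 = 105.4190

105.42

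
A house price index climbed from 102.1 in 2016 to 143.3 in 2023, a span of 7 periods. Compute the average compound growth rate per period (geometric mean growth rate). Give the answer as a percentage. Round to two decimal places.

4.96%

Growth factor = (143.3/102.1)^(1/7) = (1.403526)^(1/7) = 1.049619
Growth rate = 1.049619 − 1 = 0.049619 = 4.9619%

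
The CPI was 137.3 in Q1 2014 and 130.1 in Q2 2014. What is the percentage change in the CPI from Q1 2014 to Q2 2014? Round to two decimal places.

Change = (130.1 − 137.3) / 137.3 × 100
       = -7.2 / 137.3 × 100 = -5.2440%

-5.24%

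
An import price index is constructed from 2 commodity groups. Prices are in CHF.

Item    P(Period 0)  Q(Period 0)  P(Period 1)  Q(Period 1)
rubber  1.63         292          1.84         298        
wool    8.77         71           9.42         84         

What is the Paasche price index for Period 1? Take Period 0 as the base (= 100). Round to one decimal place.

Paasche price index uses current-period quantities as weights.
ΣP(Period 1)·Q(Period 1) = 1.84×298 + 9.42×84 = 548.32 + 791.28 = 1339.6
ΣP(Period 0)·Q(Period 1) = 1.63×298 + 8.77×84 = 485.74 + 736.68 = 1222.42
Index = 1339.6 / 1222.42 × 100 = 109.5859

109.6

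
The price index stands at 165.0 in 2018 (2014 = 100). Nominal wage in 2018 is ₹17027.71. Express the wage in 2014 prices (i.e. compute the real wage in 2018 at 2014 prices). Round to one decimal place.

Real = Nominal ÷ (Index/100) = 17027.71 ÷ (165.0/100)
     = 17027.71 ÷ 1.650 = 10319.8242

10319.8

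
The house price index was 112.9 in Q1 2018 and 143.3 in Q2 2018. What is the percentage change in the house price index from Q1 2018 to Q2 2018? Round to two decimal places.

26.93%

Change = (143.3 − 112.9) / 112.9 × 100
       = 30.4 / 112.9 × 100 = 26.9265%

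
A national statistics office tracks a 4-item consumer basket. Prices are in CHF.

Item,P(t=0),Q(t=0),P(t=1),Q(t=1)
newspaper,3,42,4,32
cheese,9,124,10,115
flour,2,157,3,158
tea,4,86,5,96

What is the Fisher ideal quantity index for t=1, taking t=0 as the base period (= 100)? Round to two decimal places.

Laspeyres component (base-period weights):
ΣP(t=0)Q(t=1) = 3×32 + 9×115 + 2×158 + 4×96 = 96 + 1035 + 316 + 384 = 1831
ΣP(t=0)Q(t=0) = 3×42 + 9×124 + 2×157 + 4×86 = 126 + 1116 + 314 + 344 = 1900
L = 1831 / 1900 × 100 = 96.3684
Paasche component (current-period weights):
ΣP(t=1)Q(t=1) = 4×32 + 10×115 + 3×158 + 5×96 = 128 + 1150 + 474 + 480 = 2232
ΣP(t=1)Q(t=0) = 4×42 + 10×124 + 3×157 + 5×86 = 168 + 1240 + 471 + 430 = 2309
P = 2232 / 2309 × 100 = 96.6652
Fisher = √(L × P) = √(96.3684 × 96.6652) = 96.5167

96.52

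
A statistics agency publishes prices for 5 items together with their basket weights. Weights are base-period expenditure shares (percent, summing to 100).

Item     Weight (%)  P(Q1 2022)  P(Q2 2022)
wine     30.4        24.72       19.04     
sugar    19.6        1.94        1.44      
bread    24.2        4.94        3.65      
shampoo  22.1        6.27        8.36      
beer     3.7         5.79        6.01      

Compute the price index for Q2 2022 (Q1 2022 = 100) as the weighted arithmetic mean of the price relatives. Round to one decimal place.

wine: 30.4 × (19.04/24.72) = 30.4 × 0.770227 = 23.4149
sugar: 19.6 × (1.44/1.94) = 19.6 × 0.742268 = 14.5485
bread: 24.2 × (3.65/4.94) = 24.2 × 0.738866 = 17.8806
shampoo: 22.1 × (8.36/6.27) = 22.1 × 1.333333 = 29.4667
beer: 3.7 × (6.01/5.79) = 3.7 × 1.037997 = 3.8406
Index = Σ wᵢ·(p₁ᵢ/p₀ᵢ) = 23.4149 + 14.5485 + 17.8806 + 29.4667 + 3.8406 = 89.1512

89.2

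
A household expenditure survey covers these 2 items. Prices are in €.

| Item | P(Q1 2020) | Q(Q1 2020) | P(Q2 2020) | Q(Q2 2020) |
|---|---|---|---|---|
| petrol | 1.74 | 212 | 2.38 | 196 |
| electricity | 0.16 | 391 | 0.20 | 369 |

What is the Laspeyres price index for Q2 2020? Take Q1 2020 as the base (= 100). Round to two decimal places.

135.07

Laspeyres price index uses base-period quantities as weights.
ΣP(Q2 2020)·Q(Q1 2020) = 2.38×212 + 0.20×391 = 504.56 + 78.2 = 582.76
ΣP(Q1 2020)·Q(Q1 2020) = 1.74×212 + 0.16×391 = 368.88 + 62.56 = 431.44
Index = 582.76 / 431.44 × 100 = 135.0732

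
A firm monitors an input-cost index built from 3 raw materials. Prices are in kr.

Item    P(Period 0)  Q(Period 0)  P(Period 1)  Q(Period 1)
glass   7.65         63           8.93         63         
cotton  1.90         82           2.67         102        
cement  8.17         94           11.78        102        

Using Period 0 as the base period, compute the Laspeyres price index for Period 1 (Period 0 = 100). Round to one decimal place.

Laspeyres price index uses base-period quantities as weights.
ΣP(Period 1)·Q(Period 0) = 8.93×63 + 2.67×82 + 11.78×94 = 562.59 + 218.94 + 1107.32 = 1888.85
ΣP(Period 0)·Q(Period 0) = 7.65×63 + 1.90×82 + 8.17×94 = 481.95 + 155.8 + 767.98 = 1405.73
Index = 1888.85 / 1405.73 × 100 = 134.3679

134.4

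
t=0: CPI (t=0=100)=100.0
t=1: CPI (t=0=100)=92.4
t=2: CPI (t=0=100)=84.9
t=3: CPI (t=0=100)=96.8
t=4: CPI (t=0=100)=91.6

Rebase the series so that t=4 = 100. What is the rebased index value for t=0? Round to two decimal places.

Rebased(t=0) = 100.0 / 91.6 × 100 = 109.1703

109.17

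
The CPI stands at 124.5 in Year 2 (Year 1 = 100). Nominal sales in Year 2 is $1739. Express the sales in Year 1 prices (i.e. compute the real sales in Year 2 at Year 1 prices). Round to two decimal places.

1396.79

Real = Nominal ÷ (Index/100) = 1739 ÷ (124.5/100)
     = 1739 ÷ 1.245 = 1396.7871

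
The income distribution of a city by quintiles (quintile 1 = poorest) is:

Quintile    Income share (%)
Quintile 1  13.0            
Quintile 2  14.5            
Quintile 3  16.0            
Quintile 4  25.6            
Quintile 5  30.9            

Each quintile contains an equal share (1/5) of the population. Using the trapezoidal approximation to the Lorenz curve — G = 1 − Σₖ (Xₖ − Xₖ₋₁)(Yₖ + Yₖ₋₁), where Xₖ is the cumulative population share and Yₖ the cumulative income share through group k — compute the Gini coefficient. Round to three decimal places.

Cumulative income shares Yₖ: 0.1300, 0.2750, 0.4350, 0.6910, 1.0000
Σ (Xₖ−Xₖ₋₁)(Yₖ+Yₖ₋₁) = (1/5)(0.1300+0.0000) + (1/5)(0.2750+0.1300) + (1/5)(0.4350+0.2750) + (1/5)(0.6910+0.4350) + (1/5)(1.0000+0.6910)
  = 0.0260 + 0.0810 + 0.1420 + 0.2252 + 0.3382 = 0.8124
G = 1 − 0.8124 = 0.1876

0.188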